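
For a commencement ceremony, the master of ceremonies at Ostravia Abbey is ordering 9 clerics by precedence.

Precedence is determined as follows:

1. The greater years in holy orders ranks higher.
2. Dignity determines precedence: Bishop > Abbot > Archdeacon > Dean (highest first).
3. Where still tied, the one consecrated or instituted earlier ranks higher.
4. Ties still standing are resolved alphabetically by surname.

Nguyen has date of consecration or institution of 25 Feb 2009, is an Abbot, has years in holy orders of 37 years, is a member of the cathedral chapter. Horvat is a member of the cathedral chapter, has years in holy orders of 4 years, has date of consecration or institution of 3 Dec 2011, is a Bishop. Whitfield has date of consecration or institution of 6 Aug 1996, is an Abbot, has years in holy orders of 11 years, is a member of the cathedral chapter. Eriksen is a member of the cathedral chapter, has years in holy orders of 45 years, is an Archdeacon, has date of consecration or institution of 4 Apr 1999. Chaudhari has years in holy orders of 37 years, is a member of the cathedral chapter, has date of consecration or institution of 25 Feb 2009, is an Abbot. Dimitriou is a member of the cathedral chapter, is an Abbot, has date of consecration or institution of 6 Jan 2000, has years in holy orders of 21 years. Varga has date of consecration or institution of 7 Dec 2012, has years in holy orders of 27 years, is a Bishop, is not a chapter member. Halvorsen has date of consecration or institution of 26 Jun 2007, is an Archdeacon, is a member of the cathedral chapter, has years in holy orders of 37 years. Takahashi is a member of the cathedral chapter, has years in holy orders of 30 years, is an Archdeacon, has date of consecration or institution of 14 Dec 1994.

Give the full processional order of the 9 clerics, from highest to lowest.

Eriksen, Chaudhari, Nguyen, Halvorsen, Takahashi, Varga, Dimitriou, Whitfield, Horvat

By years in holy orders (higher first): Eriksen (45 years); then Chaudhari, Nguyen and Halvorsen (each 37 years); then Takahashi (30 years); then Varga (27 years); then Dimitriou (21 years); then Whitfield (11 years); then Horvat (4 years).
Among Chaudhari, Nguyen and Halvorsen, by dignity: Chaudhari and Nguyen (Abbot) before Halvorsen (Archdeacon).
Chaudhari and Nguyen both have date of consecration or institution 25 Feb 2009, so the next rule applies.
Among Chaudhari and Nguyen, alphabetically by surname: Chaudhari before Nguyen.
Full order: Eriksen, Chaudhari, Nguyen, Halvorsen, Takahashi, Varga, Dimitriou, Whitfield, Horvat.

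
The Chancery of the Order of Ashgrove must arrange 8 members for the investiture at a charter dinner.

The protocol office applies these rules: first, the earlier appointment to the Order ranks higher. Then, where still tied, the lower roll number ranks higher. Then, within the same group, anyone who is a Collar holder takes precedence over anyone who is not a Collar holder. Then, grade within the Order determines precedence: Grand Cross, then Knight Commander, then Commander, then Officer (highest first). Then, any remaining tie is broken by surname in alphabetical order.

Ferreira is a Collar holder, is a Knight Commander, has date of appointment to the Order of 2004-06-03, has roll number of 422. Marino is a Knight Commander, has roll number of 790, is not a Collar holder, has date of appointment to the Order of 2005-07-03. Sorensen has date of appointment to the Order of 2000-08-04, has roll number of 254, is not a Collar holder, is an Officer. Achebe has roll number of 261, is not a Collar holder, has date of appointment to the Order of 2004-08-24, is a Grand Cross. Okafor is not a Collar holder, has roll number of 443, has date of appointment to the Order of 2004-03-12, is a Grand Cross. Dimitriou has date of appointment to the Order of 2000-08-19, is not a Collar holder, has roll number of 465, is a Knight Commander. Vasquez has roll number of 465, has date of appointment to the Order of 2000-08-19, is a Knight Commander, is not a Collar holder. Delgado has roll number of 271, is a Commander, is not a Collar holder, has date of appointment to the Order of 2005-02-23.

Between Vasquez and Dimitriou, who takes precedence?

By date of appointment to the Order (earlier first): Sorensen (2000-08-04); then Dimitriou and Vasquez (both 2000-08-19); then Okafor (2004-03-12); then Ferreira (2004-06-03); then Achebe (2004-08-24); then Delgado (2005-02-23); then Marino (2005-07-03).
Dimitriou and Vasquez both have roll number 465, so the next rule applies.
Dimitriou and Vasquez are each not a Collar holder, so the next rule applies.
Dimitriou and Vasquez are each Knight Commander, so the next rule applies.
Among Dimitriou and Vasquez, alphabetically by surname: Dimitriou before Vasquez.
So Dimitriou takes precedence.

Dimitriou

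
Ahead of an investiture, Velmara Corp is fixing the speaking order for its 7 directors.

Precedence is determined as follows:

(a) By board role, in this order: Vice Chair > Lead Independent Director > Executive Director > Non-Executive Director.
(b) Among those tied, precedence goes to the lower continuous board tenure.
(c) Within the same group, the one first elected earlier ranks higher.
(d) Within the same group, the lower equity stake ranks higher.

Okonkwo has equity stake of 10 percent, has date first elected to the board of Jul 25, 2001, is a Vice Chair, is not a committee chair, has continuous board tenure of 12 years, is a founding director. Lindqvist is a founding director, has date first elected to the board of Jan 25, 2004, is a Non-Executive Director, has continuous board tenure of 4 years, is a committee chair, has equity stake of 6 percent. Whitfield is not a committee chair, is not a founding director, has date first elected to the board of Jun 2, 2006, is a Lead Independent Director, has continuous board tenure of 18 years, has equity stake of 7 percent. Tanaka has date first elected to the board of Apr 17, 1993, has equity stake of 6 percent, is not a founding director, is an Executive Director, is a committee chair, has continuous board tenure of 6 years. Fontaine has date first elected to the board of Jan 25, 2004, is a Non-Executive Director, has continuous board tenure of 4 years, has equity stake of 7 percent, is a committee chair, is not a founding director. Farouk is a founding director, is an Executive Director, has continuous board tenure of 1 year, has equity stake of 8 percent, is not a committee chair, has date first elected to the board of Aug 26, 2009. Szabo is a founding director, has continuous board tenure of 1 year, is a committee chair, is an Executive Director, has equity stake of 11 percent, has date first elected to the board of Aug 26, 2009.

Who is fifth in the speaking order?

By board role: Okonkwo (Vice Chair); then Whitfield (Lead Independent Director); then Farouk, Szabo and Tanaka (Executive Director); then Lindqvist and Fontaine (Non-Executive Director).
Among Farouk, Szabo and Tanaka, by continuous board tenure (lower first): Farouk and Szabo (1 year) before Tanaka (6 years).
Farouk and Szabo both have date first elected to the board Aug 26, 2009, so the next rule applies.
Among Farouk and Szabo, by equity stake (lower first): Farouk (8 percent) before Szabo (11 percent).
Lindqvist and Fontaine both have continuous board tenure 4 years, so the next rule applies.
Lindqvist and Fontaine both have date first elected to the board Jan 25, 2004, so the next rule applies.
Among Lindqvist and Fontaine, by equity stake (lower first): Lindqvist (6 percent) before Fontaine (7 percent).
Order: Okonkwo, Whitfield, Farouk, Szabo, Tanaka, Lindqvist, Fontaine.

Tanaka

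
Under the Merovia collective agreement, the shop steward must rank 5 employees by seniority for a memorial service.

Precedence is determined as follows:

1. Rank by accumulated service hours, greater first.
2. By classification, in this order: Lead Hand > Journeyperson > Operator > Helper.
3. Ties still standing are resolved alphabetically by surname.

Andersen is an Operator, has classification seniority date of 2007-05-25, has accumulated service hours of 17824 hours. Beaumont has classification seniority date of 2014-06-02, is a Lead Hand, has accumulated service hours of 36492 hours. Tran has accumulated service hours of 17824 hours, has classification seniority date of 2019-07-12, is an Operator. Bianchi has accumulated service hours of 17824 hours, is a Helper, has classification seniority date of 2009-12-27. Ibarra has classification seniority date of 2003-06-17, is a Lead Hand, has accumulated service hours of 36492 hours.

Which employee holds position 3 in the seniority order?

Andersen

By accumulated service hours (higher first): Beaumont and Ibarra (both 36492 hours); then Andersen, Tran and Bianchi (each 17824 hours).
Beaumont and Ibarra are each Lead Hand, so the next rule applies.
Among Beaumont and Ibarra, alphabetically by surname: Beaumont before Ibarra.
Among Andersen, Tran and Bianchi, by classification: Andersen and Tran (Operator) before Bianchi (Helper).
Among Andersen and Tran, alphabetically by surname: Andersen before Tran.
Order: Beaumont, Ibarra, Andersen, Tran, Bianchi.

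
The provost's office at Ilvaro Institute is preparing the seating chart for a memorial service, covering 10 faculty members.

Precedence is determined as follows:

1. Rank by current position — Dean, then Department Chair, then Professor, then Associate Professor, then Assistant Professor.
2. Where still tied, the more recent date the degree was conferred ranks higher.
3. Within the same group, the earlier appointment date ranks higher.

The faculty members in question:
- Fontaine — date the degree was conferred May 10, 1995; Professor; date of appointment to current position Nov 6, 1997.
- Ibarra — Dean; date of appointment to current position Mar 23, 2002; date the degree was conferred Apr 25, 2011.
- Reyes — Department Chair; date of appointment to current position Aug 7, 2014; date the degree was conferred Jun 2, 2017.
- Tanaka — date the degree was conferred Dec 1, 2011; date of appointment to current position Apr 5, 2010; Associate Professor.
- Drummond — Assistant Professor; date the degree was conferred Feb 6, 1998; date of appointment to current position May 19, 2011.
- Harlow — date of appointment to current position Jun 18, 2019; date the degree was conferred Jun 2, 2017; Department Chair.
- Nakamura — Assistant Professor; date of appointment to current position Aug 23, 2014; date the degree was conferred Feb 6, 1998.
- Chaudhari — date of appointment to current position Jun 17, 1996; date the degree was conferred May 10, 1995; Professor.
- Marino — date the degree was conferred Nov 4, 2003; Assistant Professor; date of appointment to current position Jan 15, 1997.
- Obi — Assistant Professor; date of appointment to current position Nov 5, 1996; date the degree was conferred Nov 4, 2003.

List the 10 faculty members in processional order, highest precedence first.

By current position: Ibarra (Dean); then Reyes and Harlow (Department Chair); then Chaudhari and Fontaine (Professor); then Tanaka (Associate Professor); then Obi, Marino, Drummond and Nakamura (Assistant Professor).
Reyes and Harlow both have date the degree was conferred Jun 2, 2017, so the next rule applies.
Among Reyes and Harlow, by date of appointment to current position (earlier first): Reyes (Aug 7, 2014) before Harlow (Jun 18, 2019).
Chaudhari and Fontaine both have date the degree was conferred May 10, 1995, so the next rule applies.
Among Chaudhari and Fontaine, by date of appointment to current position (earlier first): Chaudhari (Jun 17, 1996) before Fontaine (Nov 6, 1997).
Among Obi, Marino, Drummond and Nakamura, by date the degree was conferred (later first): Obi and Marino (Nov 4, 2003) before Drummond and Nakamura (Feb 6, 1998).
Among Obi and Marino, by date of appointment to current position (earlier first): Obi (Nov 5, 1996) before Marino (Jan 15, 1997).
Among Drummond and Nakamura, by date of appointment to current position (earlier first): Drummond (May 19, 2011) before Nakamura (Aug 23, 2014).
Full order: Ibarra, Reyes, Harlow, Chaudhari, Fontaine, Tanaka, Obi, Marino, Drummond, Nakamura.

Ibarra, Reyes, Harlow, Chaudhari, Fontaine, Tanaka, Obi, Marino, Drummond, Nakamura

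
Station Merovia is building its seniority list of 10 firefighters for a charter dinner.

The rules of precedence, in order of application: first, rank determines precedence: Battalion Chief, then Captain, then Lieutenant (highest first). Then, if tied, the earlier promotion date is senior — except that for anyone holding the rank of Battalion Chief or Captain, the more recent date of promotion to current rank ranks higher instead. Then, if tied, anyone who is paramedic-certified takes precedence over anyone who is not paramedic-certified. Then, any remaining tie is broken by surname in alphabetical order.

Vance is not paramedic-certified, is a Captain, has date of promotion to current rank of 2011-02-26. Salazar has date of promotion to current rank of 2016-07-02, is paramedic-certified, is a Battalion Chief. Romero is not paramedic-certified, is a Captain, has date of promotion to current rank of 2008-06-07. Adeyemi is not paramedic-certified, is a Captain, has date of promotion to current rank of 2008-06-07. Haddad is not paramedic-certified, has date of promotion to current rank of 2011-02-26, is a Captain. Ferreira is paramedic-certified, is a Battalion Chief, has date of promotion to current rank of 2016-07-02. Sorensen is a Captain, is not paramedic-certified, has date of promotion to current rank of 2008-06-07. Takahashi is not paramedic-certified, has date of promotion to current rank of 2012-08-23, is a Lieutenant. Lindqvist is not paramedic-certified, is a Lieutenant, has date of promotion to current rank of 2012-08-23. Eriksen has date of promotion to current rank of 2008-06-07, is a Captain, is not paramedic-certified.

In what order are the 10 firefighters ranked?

Ferreira, Salazar, Haddad, Vance, Adeyemi, Eriksen, Romero, Sorensen, Lindqvist, Takahashi

By rank: Ferreira and Salazar (Battalion Chief); then Haddad, Vance, Adeyemi, Eriksen, Romero and Sorensen (Captain); then Lindqvist and Takahashi (Lieutenant).
Ferreira and Salazar both have date of promotion to current rank 2016-07-02, so the next rule applies.
Ferreira and Salazar are each paramedic-certified, so the next rule applies.
Among Ferreira and Salazar, alphabetically by surname: Ferreira before Salazar.
Among Haddad, Vance, Adeyemi, Eriksen, Romero and Sorensen, by date of promotion to current rank (later first) (reversed rule for this group): Haddad and Vance (2011-02-26) before Adeyemi, Eriksen, Romero and Sorensen (2008-06-07).
Haddad and Vance are each not paramedic-certified, so the next rule applies.
Among Haddad and Vance, alphabetically by surname: Haddad before Vance.
Adeyemi, Eriksen, Romero and Sorensen are each not paramedic-certified, so the next rule applies.
Among Adeyemi, Eriksen, Romero and Sorensen, alphabetically by surname: Adeyemi before Eriksen before Romero before Sorensen.
Lindqvist and Takahashi both have date of promotion to current rank 2012-08-23, so the next rule applies.
Lindqvist and Takahashi are each not paramedic-certified, so the next rule applies.
Among Lindqvist and Takahashi, alphabetically by surname: Lindqvist before Takahashi.
Full order: Ferreira, Salazar, Haddad, Vance, Adeyemi, Eriksen, Romero, Sorensen, Lindqvist, Takahashi.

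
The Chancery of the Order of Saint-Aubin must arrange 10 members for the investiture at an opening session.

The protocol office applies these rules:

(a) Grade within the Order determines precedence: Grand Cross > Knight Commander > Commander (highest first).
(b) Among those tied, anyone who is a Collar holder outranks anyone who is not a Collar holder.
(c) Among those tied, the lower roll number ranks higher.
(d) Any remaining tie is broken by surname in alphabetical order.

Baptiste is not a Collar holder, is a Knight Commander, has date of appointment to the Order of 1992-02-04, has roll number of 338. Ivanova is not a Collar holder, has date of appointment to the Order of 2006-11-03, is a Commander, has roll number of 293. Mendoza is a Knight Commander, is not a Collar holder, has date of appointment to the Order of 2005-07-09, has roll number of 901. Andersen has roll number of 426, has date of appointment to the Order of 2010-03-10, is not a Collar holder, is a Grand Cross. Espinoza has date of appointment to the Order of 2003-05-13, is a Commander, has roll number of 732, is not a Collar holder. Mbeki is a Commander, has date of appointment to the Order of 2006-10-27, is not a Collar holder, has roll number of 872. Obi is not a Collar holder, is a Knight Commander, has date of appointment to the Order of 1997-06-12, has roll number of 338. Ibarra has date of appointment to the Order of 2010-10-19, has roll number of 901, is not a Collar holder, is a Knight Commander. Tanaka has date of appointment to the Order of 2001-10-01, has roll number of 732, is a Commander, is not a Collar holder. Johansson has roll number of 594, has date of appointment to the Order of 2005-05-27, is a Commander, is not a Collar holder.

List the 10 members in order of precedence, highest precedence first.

By grade within the Order: Andersen (Grand Cross); then Baptiste, Obi, Ibarra and Mendoza (Knight Commander); then Ivanova, Johansson, Espinoza, Tanaka and Mbeki (Commander).
Baptiste, Obi, Ibarra and Mendoza are each not a Collar holder, so the next rule applies.
Among Baptiste, Obi, Ibarra and Mendoza, by roll number (lower first): Baptiste and Obi (338) before Ibarra and Mendoza (901).
Among Baptiste and Obi, alphabetically by surname: Baptiste before Obi.
Among Ibarra and Mendoza, alphabetically by surname: Ibarra before Mendoza.
Ivanova, Johansson, Espinoza, Tanaka and Mbeki are each not a Collar holder, so the next rule applies.
Among Ivanova, Johansson, Espinoza, Tanaka and Mbeki, by roll number (lower first): Ivanova (293) before Johansson (594) before Espinoza and Tanaka (732) before Mbeki (872).
Among Espinoza and Tanaka, alphabetically by surname: Espinoza before Tanaka.
Full order: Andersen, Baptiste, Obi, Ibarra, Mendoza, Ivanova, Johansson, Espinoza, Tanaka, Mbeki.

Andersen, Baptiste, Obi, Ibarra, Mendoza, Ivanova, Johansson, Espinoza, Tanaka, Mbeki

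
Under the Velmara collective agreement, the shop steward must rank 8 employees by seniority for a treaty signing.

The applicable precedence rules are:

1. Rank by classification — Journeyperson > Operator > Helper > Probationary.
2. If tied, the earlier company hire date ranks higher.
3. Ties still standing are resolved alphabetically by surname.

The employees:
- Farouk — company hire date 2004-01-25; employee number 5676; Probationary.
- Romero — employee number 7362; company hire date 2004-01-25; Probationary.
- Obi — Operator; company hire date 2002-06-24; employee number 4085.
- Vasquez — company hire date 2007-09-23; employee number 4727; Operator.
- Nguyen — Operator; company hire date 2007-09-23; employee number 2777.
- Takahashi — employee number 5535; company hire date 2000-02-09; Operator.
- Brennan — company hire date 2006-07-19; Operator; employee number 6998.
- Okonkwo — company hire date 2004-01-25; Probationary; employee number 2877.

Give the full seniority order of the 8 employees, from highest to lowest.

Takahashi, Obi, Brennan, Nguyen, Vasquez, Farouk, Okonkwo, Romero

By classification: Takahashi, Obi, Brennan, Nguyen and Vasquez (Operator); then Farouk, Okonkwo and Romero (Probationary).
Among Takahashi, Obi, Brennan, Nguyen and Vasquez, by company hire date (earlier first): Takahashi (2000-02-09) before Obi (2002-06-24) before Brennan (2006-07-19) before Nguyen and Vasquez (2007-09-23).
Among Nguyen and Vasquez, alphabetically by surname: Nguyen before Vasquez.
Farouk, Okonkwo and Romero all have company hire date 2004-01-25, so the next rule applies.
Among Farouk, Okonkwo and Romero, alphabetically by surname: Farouk before Okonkwo before Romero.
Full order: Takahashi, Obi, Brennan, Nguyen, Vasquez, Farouk, Okonkwo, Romero.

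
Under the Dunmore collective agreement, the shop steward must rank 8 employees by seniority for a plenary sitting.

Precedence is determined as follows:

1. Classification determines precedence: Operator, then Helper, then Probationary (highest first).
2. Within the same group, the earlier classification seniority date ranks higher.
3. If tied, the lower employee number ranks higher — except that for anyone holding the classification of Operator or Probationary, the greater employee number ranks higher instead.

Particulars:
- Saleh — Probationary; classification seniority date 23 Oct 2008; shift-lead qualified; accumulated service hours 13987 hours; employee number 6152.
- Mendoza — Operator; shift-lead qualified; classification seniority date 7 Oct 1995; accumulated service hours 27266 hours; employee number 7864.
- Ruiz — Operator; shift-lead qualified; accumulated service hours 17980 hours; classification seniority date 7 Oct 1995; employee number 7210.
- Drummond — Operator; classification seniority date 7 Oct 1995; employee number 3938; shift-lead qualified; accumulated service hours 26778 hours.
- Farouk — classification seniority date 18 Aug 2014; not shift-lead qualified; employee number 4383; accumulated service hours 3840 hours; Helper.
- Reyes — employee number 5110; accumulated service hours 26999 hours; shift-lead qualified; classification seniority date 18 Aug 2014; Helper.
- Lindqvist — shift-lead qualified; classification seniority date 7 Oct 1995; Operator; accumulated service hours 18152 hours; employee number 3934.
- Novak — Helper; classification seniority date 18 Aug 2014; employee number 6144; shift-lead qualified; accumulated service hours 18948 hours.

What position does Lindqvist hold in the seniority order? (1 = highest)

4

By classification: Mendoza, Ruiz, Drummond and Lindqvist (Operator); then Farouk, Reyes and Novak (Helper); then Saleh (Probationary).
Mendoza, Ruiz, Drummond and Lindqvist all have classification seniority date 7 Oct 1995, so the next rule applies.
Among Mendoza, Ruiz, Drummond and Lindqvist, by employee number (higher first) (reversed rule for this group): Mendoza (7864) before Ruiz (7210) before Drummond (3938) before Lindqvist (3934).
Farouk, Reyes and Novak all have classification seniority date 18 Aug 2014, so the next rule applies.
Among Farouk, Reyes and Novak, by employee number (lower first): Farouk (4383) before Reyes (5110) before Novak (6144).
Order: Mendoza, Ruiz, Drummond, Lindqvist, Farouk, Reyes, Novak, Saleh. So position 4.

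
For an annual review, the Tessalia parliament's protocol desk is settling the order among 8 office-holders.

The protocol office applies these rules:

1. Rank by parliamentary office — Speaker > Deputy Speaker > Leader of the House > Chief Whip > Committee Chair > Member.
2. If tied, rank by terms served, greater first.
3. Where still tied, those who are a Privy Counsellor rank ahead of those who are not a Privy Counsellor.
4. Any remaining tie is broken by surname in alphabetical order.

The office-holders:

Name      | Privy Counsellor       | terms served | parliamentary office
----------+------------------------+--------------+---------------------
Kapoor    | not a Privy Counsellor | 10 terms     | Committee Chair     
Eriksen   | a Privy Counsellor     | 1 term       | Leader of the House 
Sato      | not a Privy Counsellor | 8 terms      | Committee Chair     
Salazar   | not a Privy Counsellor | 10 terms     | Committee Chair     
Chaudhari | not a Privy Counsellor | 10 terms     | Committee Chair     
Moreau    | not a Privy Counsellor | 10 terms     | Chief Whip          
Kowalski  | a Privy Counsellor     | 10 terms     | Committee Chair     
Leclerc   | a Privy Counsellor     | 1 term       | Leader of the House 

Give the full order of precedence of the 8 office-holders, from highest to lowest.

By parliamentary office: Eriksen and Leclerc (Leader of the House); then Moreau (Chief Whip); then Kowalski, Chaudhari, Kapoor, Salazar and Sato (Committee Chair).
Eriksen and Leclerc both have terms served 1 term, so the next rule applies.
Eriksen and Leclerc are each a Privy Counsellor, so the next rule applies.
Among Eriksen and Leclerc, alphabetically by surname: Eriksen before Leclerc.
Among Kowalski, Chaudhari, Kapoor, Salazar and Sato, by terms served (higher first): Kowalski, Chaudhari, Kapoor and Salazar (10 terms) before Sato (8 terms).
Among Kowalski, Chaudhari, Kapoor and Salazar, a Privy Counsellor before not a Privy Counsellor: Kowalski (a Privy Counsellor) before Chaudhari, Kapoor and Salazar (not a Privy Counsellor).
Among Chaudhari, Kapoor and Salazar, alphabetically by surname: Chaudhari before Kapoor before Salazar.
Full order: Eriksen, Leclerc, Moreau, Kowalski, Chaudhari, Kapoor, Salazar, Sato.

Eriksen, Leclerc, Moreau, Kowalski, Chaudhari, Kapoor, Salazar, Sato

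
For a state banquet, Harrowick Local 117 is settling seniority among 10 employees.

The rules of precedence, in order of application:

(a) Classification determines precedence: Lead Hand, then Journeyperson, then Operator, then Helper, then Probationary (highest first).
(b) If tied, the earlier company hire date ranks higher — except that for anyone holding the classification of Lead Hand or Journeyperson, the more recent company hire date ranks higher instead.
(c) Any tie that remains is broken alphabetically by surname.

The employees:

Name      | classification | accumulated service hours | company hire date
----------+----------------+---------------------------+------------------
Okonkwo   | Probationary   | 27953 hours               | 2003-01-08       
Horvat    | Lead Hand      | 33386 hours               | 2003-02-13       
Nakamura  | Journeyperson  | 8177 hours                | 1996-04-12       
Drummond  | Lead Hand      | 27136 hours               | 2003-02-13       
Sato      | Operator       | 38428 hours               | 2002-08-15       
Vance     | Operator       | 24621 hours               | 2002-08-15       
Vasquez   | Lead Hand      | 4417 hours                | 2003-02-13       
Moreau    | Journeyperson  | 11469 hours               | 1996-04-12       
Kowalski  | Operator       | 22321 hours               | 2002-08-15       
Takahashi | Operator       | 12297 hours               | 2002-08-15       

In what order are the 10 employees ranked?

Drummond, Horvat, Vasquez, Moreau, Nakamura, Kowalski, Sato, Takahashi, Vance, Okonkwo

By classification: Drummond, Horvat and Vasquez (Lead Hand); then Moreau and Nakamura (Journeyperson); then Kowalski, Sato, Takahashi and Vance (Operator); then Okonkwo (Probationary).
Drummond, Horvat and Vasquez all have company hire date 2003-02-13, so the next rule applies.
Among Drummond, Horvat and Vasquez, alphabetically by surname: Drummond before Horvat before Vasquez.
Moreau and Nakamura both have company hire date 1996-04-12, so the next rule applies.
Among Moreau and Nakamura, alphabetically by surname: Moreau before Nakamura.
Kowalski, Sato, Takahashi and Vance all have company hire date 2002-08-15, so the next rule applies.
Among Kowalski, Sato, Takahashi and Vance, alphabetically by surname: Kowalski before Sato before Takahashi before Vance.
Full order: Drummond, Horvat, Vasquez, Moreau, Nakamura, Kowalski, Sato, Takahashi, Vance, Okonkwo.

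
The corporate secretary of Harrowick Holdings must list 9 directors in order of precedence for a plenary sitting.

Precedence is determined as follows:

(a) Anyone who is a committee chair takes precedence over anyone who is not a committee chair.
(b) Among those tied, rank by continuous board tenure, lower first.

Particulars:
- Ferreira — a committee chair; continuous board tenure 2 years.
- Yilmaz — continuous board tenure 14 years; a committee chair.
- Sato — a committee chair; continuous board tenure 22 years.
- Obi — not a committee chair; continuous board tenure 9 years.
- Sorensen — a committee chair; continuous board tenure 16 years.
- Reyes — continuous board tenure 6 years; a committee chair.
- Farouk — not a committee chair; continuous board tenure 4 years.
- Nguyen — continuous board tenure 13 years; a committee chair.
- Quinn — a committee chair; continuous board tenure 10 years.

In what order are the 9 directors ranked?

Ferreira, Reyes, Quinn, Nguyen, Yilmaz, Sorensen, Sato, Farouk, Obi

By the first rule: Ferreira, Reyes, Quinn, Nguyen, Yilmaz, Sorensen and Sato (each a committee chair); then Farouk and Obi (both not a committee chair).
Among Ferreira, Reyes, Quinn, Nguyen, Yilmaz, Sorensen and Sato, by continuous board tenure (lower first): Ferreira (2 years) before Reyes (6 years) before Quinn (10 years) before Nguyen (13 years) before Yilmaz (14 years) before Sorensen (16 years) before Sato (22 years).
Among Farouk and Obi, by continuous board tenure (lower first): Farouk (4 years) before Obi (9 years).
Full order: Ferreira, Reyes, Quinn, Nguyen, Yilmaz, Sorensen, Sato, Farouk, Obi.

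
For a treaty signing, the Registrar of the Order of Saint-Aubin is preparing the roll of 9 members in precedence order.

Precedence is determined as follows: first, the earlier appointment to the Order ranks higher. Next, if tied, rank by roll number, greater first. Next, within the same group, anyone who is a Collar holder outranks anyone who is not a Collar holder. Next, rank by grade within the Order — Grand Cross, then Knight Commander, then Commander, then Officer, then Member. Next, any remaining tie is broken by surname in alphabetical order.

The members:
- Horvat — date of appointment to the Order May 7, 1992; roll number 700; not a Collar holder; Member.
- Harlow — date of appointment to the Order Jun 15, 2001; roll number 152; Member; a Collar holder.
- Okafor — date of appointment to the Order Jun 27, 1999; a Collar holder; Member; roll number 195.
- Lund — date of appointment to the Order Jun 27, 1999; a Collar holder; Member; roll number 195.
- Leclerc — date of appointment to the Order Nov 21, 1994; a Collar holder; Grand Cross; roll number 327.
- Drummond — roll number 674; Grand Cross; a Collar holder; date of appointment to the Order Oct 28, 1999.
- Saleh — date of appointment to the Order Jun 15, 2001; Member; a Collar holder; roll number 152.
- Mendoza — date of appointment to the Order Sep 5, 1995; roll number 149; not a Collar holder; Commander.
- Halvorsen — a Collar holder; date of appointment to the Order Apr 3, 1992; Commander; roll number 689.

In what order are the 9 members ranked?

Halvorsen, Horvat, Leclerc, Mendoza, Lund, Okafor, Drummond, Harlow, Saleh

By date of appointment to the Order (earlier first): Halvorsen (Apr 3, 1992); then Horvat (May 7, 1992); then Leclerc (Nov 21, 1994); then Mendoza (Sep 5, 1995); then Lund and Okafor (both Jun 27, 1999); then Drummond (Oct 28, 1999); then Harlow and Saleh (both Jun 15, 2001).
Lund and Okafor both have roll number 195, so the next rule applies.
Lund and Okafor are each a Collar holder, so the next rule applies.
Lund and Okafor are each Member, so the next rule applies.
Among Lund and Okafor, alphabetically by surname: Lund before Okafor.
Harlow and Saleh both have roll number 152, so the next rule applies.
Harlow and Saleh are each a Collar holder, so the next rule applies.
Harlow and Saleh are each Member, so the next rule applies.
Among Harlow and Saleh, alphabetically by surname: Harlow before Saleh.
Full order: Halvorsen, Horvat, Leclerc, Mendoza, Lund, Okafor, Drummond, Harlow, Saleh.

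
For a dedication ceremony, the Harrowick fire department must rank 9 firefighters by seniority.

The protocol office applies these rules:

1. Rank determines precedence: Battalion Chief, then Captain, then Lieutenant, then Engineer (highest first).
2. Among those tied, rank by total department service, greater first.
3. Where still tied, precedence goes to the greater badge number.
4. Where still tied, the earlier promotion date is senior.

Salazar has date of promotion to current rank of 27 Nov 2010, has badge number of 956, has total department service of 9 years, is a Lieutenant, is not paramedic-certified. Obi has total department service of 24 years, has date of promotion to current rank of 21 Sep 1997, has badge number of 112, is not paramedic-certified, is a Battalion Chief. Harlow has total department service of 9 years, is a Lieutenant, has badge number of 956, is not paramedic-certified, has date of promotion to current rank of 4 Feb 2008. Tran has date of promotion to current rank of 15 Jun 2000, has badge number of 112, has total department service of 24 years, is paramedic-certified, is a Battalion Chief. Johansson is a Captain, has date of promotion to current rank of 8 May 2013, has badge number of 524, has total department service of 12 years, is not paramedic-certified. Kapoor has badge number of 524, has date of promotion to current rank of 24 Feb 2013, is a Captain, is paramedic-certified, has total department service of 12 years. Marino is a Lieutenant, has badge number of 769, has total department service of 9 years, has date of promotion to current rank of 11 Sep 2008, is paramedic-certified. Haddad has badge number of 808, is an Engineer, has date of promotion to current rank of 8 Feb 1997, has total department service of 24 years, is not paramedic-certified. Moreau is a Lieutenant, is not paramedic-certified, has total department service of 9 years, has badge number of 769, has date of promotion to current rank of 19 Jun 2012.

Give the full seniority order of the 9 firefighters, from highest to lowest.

By rank: Obi and Tran (Battalion Chief); then Kapoor and Johansson (Captain); then Harlow, Salazar, Marino and Moreau (Lieutenant); then Haddad (Engineer).
Obi and Tran both have total department service 24 years, so the next rule applies.
Obi and Tran both have badge number 112, so the next rule applies.
Among Obi and Tran, by date of promotion to current rank (earlier first): Obi (21 Sep 1997) before Tran (15 Jun 2000).
Kapoor and Johansson both have total department service 12 years, so the next rule applies.
Kapoor and Johansson both have badge number 524, so the next rule applies.
Among Kapoor and Johansson, by date of promotion to current rank (earlier first): Kapoor (24 Feb 2013) before Johansson (8 May 2013).
Harlow, Salazar, Marino and Moreau all have total department service 9 years, so the next rule applies.
Among Harlow, Salazar, Marino and Moreau, by badge number (higher first): Harlow and Salazar (956) before Marino and Moreau (769).
Among Harlow and Salazar, by date of promotion to current rank (earlier first): Harlow (4 Feb 2008) before Salazar (27 Nov 2010).
Among Marino and Moreau, by date of promotion to current rank (earlier first): Marino (11 Sep 2008) before Moreau (19 Jun 2012).
Full order: Obi, Tran, Kapoor, Johansson, Harlow, Salazar, Marino, Moreau, Haddad.

Obi, Tran, Kapoor, Johansson, Harlow, Salazar, Marino, Moreau, Haddad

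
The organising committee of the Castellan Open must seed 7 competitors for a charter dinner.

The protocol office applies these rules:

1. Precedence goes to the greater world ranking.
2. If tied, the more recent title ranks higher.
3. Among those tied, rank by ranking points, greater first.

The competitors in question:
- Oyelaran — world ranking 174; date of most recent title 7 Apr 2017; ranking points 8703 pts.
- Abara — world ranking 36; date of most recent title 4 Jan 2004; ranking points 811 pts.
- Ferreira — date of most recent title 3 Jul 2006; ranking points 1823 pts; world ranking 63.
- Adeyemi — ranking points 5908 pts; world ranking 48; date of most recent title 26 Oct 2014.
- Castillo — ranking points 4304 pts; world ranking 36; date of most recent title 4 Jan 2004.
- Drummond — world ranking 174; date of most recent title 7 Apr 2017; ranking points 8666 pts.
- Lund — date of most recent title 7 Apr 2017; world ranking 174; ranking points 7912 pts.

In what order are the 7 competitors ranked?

By world ranking (higher first): Oyelaran, Drummond and Lund (each 174); then Ferreira (63); then Adeyemi (48); then Castillo and Abara (both 36).
Oyelaran, Drummond and Lund all have date of most recent title 7 Apr 2017, so the next rule applies.
Among Oyelaran, Drummond and Lund, by ranking points (higher first): Oyelaran (8703 pts) before Drummond (8666 pts) before Lund (7912 pts).
Castillo and Abara both have date of most recent title 4 Jan 2004, so the next rule applies.
Among Castillo and Abara, by ranking points (higher first): Castillo (4304 pts) before Abara (811 pts).
Full order: Oyelaran, Drummond, Lund, Ferreira, Adeyemi, Castillo, Abara.

Oyelaran, Drummond, Lund, Ferreira, Adeyemi, Castillo, Abara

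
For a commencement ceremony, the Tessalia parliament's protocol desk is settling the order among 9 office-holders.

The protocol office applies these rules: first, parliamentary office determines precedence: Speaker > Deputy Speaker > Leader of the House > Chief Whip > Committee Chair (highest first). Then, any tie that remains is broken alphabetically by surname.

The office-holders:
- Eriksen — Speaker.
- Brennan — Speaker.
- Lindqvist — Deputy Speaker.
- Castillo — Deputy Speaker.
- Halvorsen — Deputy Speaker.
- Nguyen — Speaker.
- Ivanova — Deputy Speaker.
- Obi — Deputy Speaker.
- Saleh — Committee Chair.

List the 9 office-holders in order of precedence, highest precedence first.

By parliamentary office: Brennan, Eriksen and Nguyen (Speaker); then Castillo, Halvorsen, Ivanova, Lindqvist and Obi (Deputy Speaker); then Saleh (Committee Chair).
Among Brennan, Eriksen and Nguyen, alphabetically by surname: Brennan before Eriksen before Nguyen.
Among Castillo, Halvorsen, Ivanova, Lindqvist and Obi, alphabetically by surname: Castillo before Halvorsen before Ivanova before Lindqvist before Obi.
Full order: Brennan, Eriksen, Nguyen, Castillo, Halvorsen, Ivanova, Lindqvist, Obi, Saleh.

Brennan, Eriksen, Nguyen, Castillo, Halvorsen, Ivanova, Lindqvist, Obi, Saleh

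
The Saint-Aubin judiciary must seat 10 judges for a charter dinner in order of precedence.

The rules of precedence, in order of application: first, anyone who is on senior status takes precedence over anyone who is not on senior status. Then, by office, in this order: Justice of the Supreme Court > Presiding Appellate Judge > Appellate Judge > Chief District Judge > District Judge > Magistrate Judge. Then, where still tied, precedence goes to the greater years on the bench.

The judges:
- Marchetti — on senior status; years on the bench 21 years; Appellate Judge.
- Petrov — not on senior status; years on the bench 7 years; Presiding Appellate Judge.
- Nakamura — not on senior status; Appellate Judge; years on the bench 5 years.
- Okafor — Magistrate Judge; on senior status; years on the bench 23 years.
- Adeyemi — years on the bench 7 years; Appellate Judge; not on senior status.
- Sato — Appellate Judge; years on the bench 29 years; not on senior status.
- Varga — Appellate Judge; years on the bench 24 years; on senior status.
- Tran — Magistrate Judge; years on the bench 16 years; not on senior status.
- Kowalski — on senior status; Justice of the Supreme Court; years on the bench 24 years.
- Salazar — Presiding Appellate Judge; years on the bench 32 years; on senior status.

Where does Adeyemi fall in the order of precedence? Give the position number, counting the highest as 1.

8

By the first rule: Kowalski, Salazar, Varga, Marchetti and Okafor (each on senior status); then Petrov, Sato, Adeyemi, Nakamura and Tran (each not on senior status).
Among Kowalski, Salazar, Varga, Marchetti and Okafor, by office: Kowalski (Justice of the Supreme Court) before Salazar (Presiding Appellate Judge) before Varga and Marchetti (Appellate Judge) before Okafor (Magistrate Judge).
Among Varga and Marchetti, by years on the bench (higher first): Varga (24 years) before Marchetti (21 years).
Among Petrov, Sato, Adeyemi, Nakamura and Tran, by office: Petrov (Presiding Appellate Judge) before Sato, Adeyemi and Nakamura (Appellate Judge) before Tran (Magistrate Judge).
Among Sato, Adeyemi and Nakamura, by years on the bench (higher first): Sato (29 years) before Adeyemi (7 years) before Nakamura (5 years).
Order: Kowalski, Salazar, Varga, Marchetti, Okafor, Petrov, Sato, Adeyemi, Nakamura, Tran. So position 8.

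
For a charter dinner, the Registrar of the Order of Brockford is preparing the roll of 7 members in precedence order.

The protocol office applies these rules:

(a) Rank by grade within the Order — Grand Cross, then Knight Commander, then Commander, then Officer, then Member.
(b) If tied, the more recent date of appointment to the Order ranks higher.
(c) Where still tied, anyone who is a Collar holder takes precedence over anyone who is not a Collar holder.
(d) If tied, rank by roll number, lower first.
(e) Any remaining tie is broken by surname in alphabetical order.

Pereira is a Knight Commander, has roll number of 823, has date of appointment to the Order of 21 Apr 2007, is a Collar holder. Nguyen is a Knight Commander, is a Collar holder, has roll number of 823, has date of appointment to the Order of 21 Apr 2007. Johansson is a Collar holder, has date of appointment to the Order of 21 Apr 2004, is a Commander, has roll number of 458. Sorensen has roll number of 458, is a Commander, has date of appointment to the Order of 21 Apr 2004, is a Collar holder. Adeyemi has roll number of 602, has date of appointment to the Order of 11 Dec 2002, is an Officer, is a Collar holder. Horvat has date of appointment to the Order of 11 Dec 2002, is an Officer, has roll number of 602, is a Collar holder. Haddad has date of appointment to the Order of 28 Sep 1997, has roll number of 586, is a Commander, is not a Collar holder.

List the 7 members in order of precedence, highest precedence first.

By grade within the Order: Nguyen and Pereira (Knight Commander); then Johansson, Sorensen and Haddad (Commander); then Adeyemi and Horvat (Officer).
Nguyen and Pereira both have date of appointment to the Order 21 Apr 2007, so the next rule applies.
Nguyen and Pereira are each a Collar holder, so the next rule applies.
Nguyen and Pereira both have roll number 823, so the next rule applies.
Among Nguyen and Pereira, alphabetically by surname: Nguyen before Pereira.
Among Johansson, Sorensen and Haddad, by date of appointment to the Order (later first): Johansson and Sorensen (21 Apr 2004) before Haddad (28 Sep 1997).
Johansson and Sorensen are each a Collar holder, so the next rule applies.
Johansson and Sorensen both have roll number 458, so the next rule applies.
Among Johansson and Sorensen, alphabetically by surname: Johansson before Sorensen.
Adeyemi and Horvat both have date of appointment to the Order 11 Dec 2002, so the next rule applies.
Adeyemi and Horvat are each a Collar holder, so the next rule applies.
Adeyemi and Horvat both have roll number 602, so the next rule applies.
Among Adeyemi and Horvat, alphabetically by surname: Adeyemi before Horvat.
Full order: Nguyen, Pereira, Johansson, Sorensen, Haddad, Adeyemi, Horvat.

Nguyen, Pereira, Johansson, Sorensen, Haddad, Adeyemi, Horvat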